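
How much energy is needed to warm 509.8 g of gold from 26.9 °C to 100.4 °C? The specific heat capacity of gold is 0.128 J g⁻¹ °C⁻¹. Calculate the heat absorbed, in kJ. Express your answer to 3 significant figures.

q = 4.80 kJ

q = m c ΔT = 509.8 × 0.128 × (100.4 − 26.9)
q = 509.8 × 0.128 × 73.5 = 4796 J = 4.80 kJ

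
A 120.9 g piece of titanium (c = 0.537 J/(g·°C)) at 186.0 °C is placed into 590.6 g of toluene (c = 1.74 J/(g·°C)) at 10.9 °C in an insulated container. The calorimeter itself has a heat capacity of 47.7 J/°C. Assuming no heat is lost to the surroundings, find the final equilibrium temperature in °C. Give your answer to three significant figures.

T_f = 20.9 °C

Heat lost by titanium = heat gained by toluene + calorimeter.
(120.9)(0.537)(186.0 − T) = [(590.6)(1.74) + 47.7](T − 10.9)
64.9233 (186.0 − T) = 1075.344 (T − 10.9)
12076 − 64.9233 T = 1075.344 T − 11721
23797 = 1140.2673 T
T = 20.87 °C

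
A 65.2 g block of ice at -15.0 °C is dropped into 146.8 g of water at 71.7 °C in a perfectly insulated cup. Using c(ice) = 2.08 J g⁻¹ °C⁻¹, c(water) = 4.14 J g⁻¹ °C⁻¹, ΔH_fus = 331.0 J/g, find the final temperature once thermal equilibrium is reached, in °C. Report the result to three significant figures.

Heat to bring ice to 0 °C and melt it: q₁ = 65.2×2.08×15.0 + 65.2×331.0 = 23615 J
Heat the water can supply cooling to 0 °C: 146.8×4.14×71.7 = 43575.8 J > q₁, so all ice melts.
Energy balance: 146.8×4.14×(71.7 − T) = 23615 + 65.2×4.14×(T − 0)
607.752(71.7 − T) = 23615 + 269.928 T
43575.8 − 23615 = 877.680 T
T = 19960.8 / 877.680 = 22.74 °C

T_f = 22.7 °C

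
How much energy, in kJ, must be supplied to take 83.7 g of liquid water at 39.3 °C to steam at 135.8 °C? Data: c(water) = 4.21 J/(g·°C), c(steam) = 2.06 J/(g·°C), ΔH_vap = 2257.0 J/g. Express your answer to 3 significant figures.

q1 (heat water 39.3→100.0 °C): 83.7 × 4.21 × 60.7 = 21389 J
q2 (vaporize at 100 °C): 83.7 × 2257.0 = 188911 J
q3 (heat steam 100.0→135.8 °C): 83.7 × 2.06 × 35.8 = 6173 J
Total: 21389 + 188911 + 6173 = 216473 J = 216 kJ

q = 216 kJ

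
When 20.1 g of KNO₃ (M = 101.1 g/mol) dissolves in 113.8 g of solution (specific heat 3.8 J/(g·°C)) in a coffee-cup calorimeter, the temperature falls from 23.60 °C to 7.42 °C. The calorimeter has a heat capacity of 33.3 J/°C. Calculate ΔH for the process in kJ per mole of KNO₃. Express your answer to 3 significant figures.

|ΔT| = |7.42 − 23.60| = 16.18 °C
|q_surr| = (113.8 × 3.8 + 33.3) × 16.18 = 465.74 × 16.18 = 7536 J
n(KNO₃) = 20.1 / 101.1 = 0.1988 mol
Temperature fell, so q_rxn = +|q_surr| = 7.536 kJ
ΔH = q_rxn / n = 37.91 kJ/mol

ΔH = 37.9 kJ/mol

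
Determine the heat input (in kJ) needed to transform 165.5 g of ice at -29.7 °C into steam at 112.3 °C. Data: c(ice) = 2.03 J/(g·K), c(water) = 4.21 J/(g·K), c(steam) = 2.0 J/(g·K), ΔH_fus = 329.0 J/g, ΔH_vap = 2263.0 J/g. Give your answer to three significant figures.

q = 513 kJ

q1 (heat ice -29.7→0.0 °C): 165.5 × 2.03 × 29.7 = 9978 J
q2 (melt at 0 °C): 165.5 × 329.0 = 54450 J
q3 (heat water 0.0→100.0 °C): 165.5 × 4.21 × 100.0 = 69676 J
q4 (vaporize at 100 °C): 165.5 × 2263.0 = 374527 J
q5 (heat steam 100.0→112.3 °C): 165.5 × 2.0 × 12.3 = 4071 J
Total: 9978 + 54450 + 69676 + 374527 + 4071 = 512702 J = 513 kJ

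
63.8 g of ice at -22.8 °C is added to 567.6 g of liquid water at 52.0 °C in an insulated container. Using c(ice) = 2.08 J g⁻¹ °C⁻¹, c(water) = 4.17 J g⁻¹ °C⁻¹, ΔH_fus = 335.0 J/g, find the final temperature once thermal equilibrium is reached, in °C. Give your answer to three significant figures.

T_f = 37.5 °C

Heat to bring ice to 0 °C and melt it: q₁ = 63.8×2.08×22.8 + 63.8×335.0 = 24399 J
Heat the water can supply cooling to 0 °C: 567.6×4.17×52.0 = 123078 J > q₁, so all ice melts.
Energy balance: 567.6×4.17×(52.0 − T) = 24399 + 63.8×4.17×(T − 0)
2366.892(52.0 − T) = 24399 + 266.046 T
123078 − 24399 = 2632.938 T
T = 98679 / 2632.938 = 37.48 °C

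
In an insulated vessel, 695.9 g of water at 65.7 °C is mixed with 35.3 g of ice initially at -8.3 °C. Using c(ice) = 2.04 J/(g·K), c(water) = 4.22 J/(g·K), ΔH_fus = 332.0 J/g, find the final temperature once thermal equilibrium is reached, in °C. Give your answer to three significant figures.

Heat to bring ice to 0 °C and melt it: q₁ = 35.3×2.04×8.3 + 35.3×332.0 = 12317 J
Heat the water can supply cooling to 0 °C: 695.9×4.22×65.7 = 192941 J > q₁, so all ice melts.
Energy balance: 695.9×4.22×(65.7 − T) = 12317 + 35.3×4.22×(T − 0)
2936.698(65.7 − T) = 12317 + 148.966 T
192941 − 12317 = 3085.664 T
T = 180624 / 3085.664 = 58.54 °C

T_f = 58.5 °C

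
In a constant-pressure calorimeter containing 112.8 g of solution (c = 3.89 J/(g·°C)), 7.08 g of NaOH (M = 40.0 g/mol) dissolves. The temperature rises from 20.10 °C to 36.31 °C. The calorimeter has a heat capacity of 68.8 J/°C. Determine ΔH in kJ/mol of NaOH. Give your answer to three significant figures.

ΔH = -46.5 kJ/mol

|ΔT| = |36.31 − 20.10| = 16.21 °C
|q_surr| = (112.8 × 3.89 + 68.8) × 16.21 = 507.592 × 16.21 = 8228 J
n(NaOH) = 7.08 / 40.0 = 0.1770 mol
Temperature rose, so q_rxn = −|q_surr| = -8.228 kJ
ΔH = q_rxn / n = -46.49 kJ/mol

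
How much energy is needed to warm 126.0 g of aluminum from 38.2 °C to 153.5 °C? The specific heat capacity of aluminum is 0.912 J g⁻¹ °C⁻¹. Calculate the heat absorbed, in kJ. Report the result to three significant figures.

q = m c ΔT = 126.0 × 0.912 × (153.5 − 38.2)
q = 126.0 × 0.912 × 115.3 = 13249 J = 13.2 kJ

q = 13.2 kJ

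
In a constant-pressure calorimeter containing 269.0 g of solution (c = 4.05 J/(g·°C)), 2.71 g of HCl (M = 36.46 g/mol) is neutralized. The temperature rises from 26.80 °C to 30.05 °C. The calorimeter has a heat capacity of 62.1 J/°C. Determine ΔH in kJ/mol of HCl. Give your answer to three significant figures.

ΔH = -50.4 kJ/mol

|ΔT| = |30.05 − 26.80| = 3.25 °C
|q_surr| = (269.0 × 4.05 + 62.1) × 3.25 = 1151.55 × 3.25 = 3743 J
n(HCl) = 2.71 / 36.46 = 0.07433 mol
Temperature rose, so q_rxn = −|q_surr| = -3.743 kJ
ΔH = q_rxn / n = -50.36 kJ/mol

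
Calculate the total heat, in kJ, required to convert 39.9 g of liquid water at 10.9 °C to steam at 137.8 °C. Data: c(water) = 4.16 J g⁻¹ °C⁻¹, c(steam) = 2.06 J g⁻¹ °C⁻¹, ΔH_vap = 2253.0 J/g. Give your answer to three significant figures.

q1 (heat water 10.9→100.0 °C): 39.9 × 4.16 × 89.1 = 14789 J
q2 (vaporize at 100 °C): 39.9 × 2253.0 = 89895 J
q3 (heat steam 100.0→137.8 °C): 39.9 × 2.06 × 37.8 = 3107 J
Total: 14789 + 89895 + 3107 = 107791 J = 108 kJ

q = 108 kJ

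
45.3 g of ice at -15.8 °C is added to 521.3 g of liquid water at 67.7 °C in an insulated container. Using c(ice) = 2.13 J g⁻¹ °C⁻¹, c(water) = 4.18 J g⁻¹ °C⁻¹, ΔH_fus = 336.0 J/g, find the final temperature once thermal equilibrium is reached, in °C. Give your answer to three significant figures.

Heat to bring ice to 0 °C and melt it: q₁ = 45.3×2.13×15.8 + 45.3×336.0 = 16745 J
Heat the water can supply cooling to 0 °C: 521.3×4.18×67.7 = 147521 J > q₁, so all ice melts.
Energy balance: 521.3×4.18×(67.7 − T) = 16745 + 45.3×4.18×(T − 0)
2179.034(67.7 − T) = 16745 + 189.354 T
147521 − 16745 = 2368.388 T
T = 130776 / 2368.388 = 55.22 °C

T_f = 55.2 °C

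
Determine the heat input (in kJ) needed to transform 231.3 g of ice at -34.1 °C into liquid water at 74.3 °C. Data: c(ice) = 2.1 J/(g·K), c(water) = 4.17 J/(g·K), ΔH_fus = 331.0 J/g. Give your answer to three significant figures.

q = 165 kJ

q1 (heat ice -34.1→0.0 °C): 231.3 × 2.1 × 34.1 = 16563 J
q2 (melt at 0 °C): 231.3 × 331.0 = 76560 J
q3 (heat water 0.0→74.3 °C): 231.3 × 4.17 × 74.3 = 71664 J
Total: 16563 + 76560 + 71664 = 164787 J = 165 kJ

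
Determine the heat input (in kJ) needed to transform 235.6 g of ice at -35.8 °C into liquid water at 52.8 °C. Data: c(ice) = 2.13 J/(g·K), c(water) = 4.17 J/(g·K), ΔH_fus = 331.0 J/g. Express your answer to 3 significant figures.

q = 148 kJ

q1 (heat ice -35.8→0.0 °C): 235.6 × 2.13 × 35.8 = 17965 J
q2 (melt at 0 °C): 235.6 × 331.0 = 77984 J
q3 (heat water 0.0→52.8 °C): 235.6 × 4.17 × 52.8 = 51873 J
Total: 17965 + 77984 + 51873 = 147822 J = 148 kJ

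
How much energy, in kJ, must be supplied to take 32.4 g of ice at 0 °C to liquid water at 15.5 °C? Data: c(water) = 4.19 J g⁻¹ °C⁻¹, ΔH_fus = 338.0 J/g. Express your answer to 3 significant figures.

q1 (melt at 0 °C): 32.4 × 338.0 = 10951 J
q2 (heat water 0.0→15.5 °C): 32.4 × 4.19 × 15.5 = 2104 J
Total: 10951 + 2104 = 13055 J = 13.1 kJ

q = 13.1 kJ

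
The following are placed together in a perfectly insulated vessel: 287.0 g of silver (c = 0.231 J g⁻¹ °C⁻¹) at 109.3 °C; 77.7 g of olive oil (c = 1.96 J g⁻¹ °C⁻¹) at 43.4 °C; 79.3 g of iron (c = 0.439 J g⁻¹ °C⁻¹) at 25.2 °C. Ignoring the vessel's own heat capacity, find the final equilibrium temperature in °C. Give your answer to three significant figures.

T_f = 58.1 °C

Σ mᵢcᵢ(T − Tᵢ) = 0  ⇒  T = Σ mᵢcᵢTᵢ / Σ mᵢcᵢ
Σ mᵢcᵢ = 287.0×0.231 + 77.7×1.96 + 79.3×0.439 = 253.4017
Σ mᵢcᵢTᵢ = 66.297×109.3 + 152.292×43.4 + 34.8127×25.2 = 14733
T = 14733 / 253.4017 = 58.14 °C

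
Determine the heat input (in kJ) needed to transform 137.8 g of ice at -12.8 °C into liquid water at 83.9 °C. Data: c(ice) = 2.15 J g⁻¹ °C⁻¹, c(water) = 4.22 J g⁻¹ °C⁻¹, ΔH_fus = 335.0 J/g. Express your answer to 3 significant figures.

q1 (heat ice -12.8→0.0 °C): 137.8 × 2.15 × 12.8 = 3792 J
q2 (melt at 0 °C): 137.8 × 335.0 = 46163 J
q3 (heat water 0.0→83.9 °C): 137.8 × 4.22 × 83.9 = 48789 J
Total: 3792 + 46163 + 48789 = 98744 J = 98.7 kJ

q = 98.7 kJ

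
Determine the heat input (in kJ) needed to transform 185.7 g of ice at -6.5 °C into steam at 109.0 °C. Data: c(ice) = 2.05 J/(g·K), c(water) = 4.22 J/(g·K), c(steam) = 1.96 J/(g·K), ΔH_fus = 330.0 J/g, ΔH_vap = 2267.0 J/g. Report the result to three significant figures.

q1 (heat ice -6.5→0.0 °C): 185.7 × 2.05 × 6.5 = 2474 J
q2 (melt at 0 °C): 185.7 × 330.0 = 61281 J
q3 (heat water 0.0→100.0 °C): 185.7 × 4.22 × 100.0 = 78365 J
q4 (vaporize at 100 °C): 185.7 × 2267.0 = 420982 J
q5 (heat steam 100.0→109.0 °C): 185.7 × 1.96 × 9.0 = 3276 J
Total: 2474 + 61281 + 78365 + 420982 + 3276 = 566378 J = 566 kJ

q = 566 kJ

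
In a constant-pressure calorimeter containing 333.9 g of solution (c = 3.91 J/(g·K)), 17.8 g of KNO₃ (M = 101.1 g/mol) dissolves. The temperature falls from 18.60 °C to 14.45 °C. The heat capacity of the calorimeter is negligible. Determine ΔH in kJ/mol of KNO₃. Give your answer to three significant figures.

|ΔT| = |14.45 − 18.60| = 4.15 °C
|q_surr| = (333.9 × 3.91) × 4.15 = 1305.549 × 4.15 = 5418 J
n(KNO₃) = 17.8 / 101.1 = 0.1761 mol
Temperature fell, so q_rxn = +|q_surr| = 5.418 kJ
ΔH = q_rxn / n = 30.77 kJ/mol

ΔH = 30.8 kJ/mol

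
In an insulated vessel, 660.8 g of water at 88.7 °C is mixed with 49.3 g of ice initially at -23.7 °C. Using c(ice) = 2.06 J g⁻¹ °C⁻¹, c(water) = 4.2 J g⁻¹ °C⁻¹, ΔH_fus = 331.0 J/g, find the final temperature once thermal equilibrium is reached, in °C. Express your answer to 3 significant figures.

T_f = 76.3 °C

Heat to bring ice to 0 °C and melt it: q₁ = 49.3×2.06×23.7 + 49.3×331.0 = 18725 J
Heat the water can supply cooling to 0 °C: 660.8×4.2×88.7 = 246174 J > q₁, so all ice melts.
Energy balance: 660.8×4.2×(88.7 − T) = 18725 + 49.3×4.2×(T − 0)
2775.36(88.7 − T) = 18725 + 207.06 T
246174 − 18725 = 2982.42 T
T = 227449 / 2982.42 = 76.26 °C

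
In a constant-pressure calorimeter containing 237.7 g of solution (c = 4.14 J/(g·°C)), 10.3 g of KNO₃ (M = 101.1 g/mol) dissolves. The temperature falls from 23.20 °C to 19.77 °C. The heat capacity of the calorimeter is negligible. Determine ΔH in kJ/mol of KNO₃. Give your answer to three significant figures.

|ΔT| = |19.77 − 23.20| = 3.43 °C
|q_surr| = (237.7 × 4.14) × 3.43 = 984.078 × 3.43 = 3375 J
n(KNO₃) = 10.3 / 101.1 = 0.1019 mol
Temperature fell, so q_rxn = +|q_surr| = 3.375 kJ
ΔH = q_rxn / n = 33.12 kJ/mol

ΔH = 33.1 kJ/mol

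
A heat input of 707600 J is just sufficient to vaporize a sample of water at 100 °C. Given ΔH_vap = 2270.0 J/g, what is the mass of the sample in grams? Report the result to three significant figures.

m = q / ΔH_vap = 707600 J / 2270.0 J/g = 312 g

m = 312 g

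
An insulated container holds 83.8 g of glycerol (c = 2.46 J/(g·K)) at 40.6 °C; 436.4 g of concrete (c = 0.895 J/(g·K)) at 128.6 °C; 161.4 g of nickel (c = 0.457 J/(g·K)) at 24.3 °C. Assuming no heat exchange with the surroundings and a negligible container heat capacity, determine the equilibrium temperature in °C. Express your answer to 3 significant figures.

T_f = 90.1 °C

Σ mᵢcᵢ(T − Tᵢ) = 0  ⇒  T = Σ mᵢcᵢTᵢ / Σ mᵢcᵢ
Σ mᵢcᵢ = 83.8×2.46 + 436.4×0.895 + 161.4×0.457 = 670.4858
Σ mᵢcᵢTᵢ = 206.148×40.6 + 390.578×128.6 + 73.7598×24.3 = 60390
T = 60390 / 670.4858 = 90.07 °C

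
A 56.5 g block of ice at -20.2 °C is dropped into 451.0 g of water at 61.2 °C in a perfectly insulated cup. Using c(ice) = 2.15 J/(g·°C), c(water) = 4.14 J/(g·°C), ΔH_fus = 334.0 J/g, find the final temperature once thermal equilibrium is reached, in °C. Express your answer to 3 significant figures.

Heat to bring ice to 0 °C and melt it: q₁ = 56.5×2.15×20.2 + 56.5×334.0 = 21325 J
Heat the water can supply cooling to 0 °C: 451.0×4.14×61.2 = 114269 J > q₁, so all ice melts.
Energy balance: 451.0×4.14×(61.2 − T) = 21325 + 56.5×4.14×(T − 0)
1867.14(61.2 − T) = 21325 + 233.91 T
114269 − 21325 = 2101.05 T
T = 92944 / 2101.05 = 44.24 °C

T_f = 44.2 °C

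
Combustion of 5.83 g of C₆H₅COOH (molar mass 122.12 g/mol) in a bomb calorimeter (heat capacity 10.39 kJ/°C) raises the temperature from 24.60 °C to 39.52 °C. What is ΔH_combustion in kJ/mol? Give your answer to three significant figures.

ΔT = 39.52 − 24.60 = 14.92 °C
q_cal = C_cal × ΔT = 10.39 × 14.92 = 155.0188 kJ
n = 5.83 / 122.12 = 0.04774 mol
q_rxn = −q_cal = -155.0188 kJ
ΔH = -155.0188 / 0.04774 = -3247 kJ/mol

ΔH = -3250 kJ/mol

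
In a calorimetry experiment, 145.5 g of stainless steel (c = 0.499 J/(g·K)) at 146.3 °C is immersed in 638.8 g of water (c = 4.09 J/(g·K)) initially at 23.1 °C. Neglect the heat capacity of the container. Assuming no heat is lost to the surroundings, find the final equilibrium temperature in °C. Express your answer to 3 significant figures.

Heat lost by stainless steel = heat gained by water.
(145.5)(0.499)(146.3 − T) = (638.8)(4.09)(T − 23.1)
72.6045 (146.3 − T) = 2612.692 (T − 23.1)
10622 − 72.6045 T = 2612.692 T − 60353
70975 = 2685.2965 T
T = 26.43 °C

T_f = 26.4 °C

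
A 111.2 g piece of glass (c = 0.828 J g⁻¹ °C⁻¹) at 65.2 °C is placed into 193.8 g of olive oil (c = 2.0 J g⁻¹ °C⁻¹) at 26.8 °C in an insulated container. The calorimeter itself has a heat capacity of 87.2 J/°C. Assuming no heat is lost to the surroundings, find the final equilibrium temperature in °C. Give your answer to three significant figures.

Heat lost by glass = heat gained by olive oil + calorimeter.
(111.2)(0.828)(65.2 − T) = [(193.8)(2.0) + 87.2](T − 26.8)
92.0736 (65.2 − T) = 474.8 (T − 26.8)
6003.2 − 92.0736 T = 474.8 T − 12725
18728.2 = 566.8736 T
T = 33.04 °C

T_f = 33.0 °C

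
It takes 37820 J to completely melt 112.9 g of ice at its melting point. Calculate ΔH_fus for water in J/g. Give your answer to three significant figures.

ΔH_fus = q / m = 37820 / 112.9 = 335 J/g

ΔH_fus = 335 J/g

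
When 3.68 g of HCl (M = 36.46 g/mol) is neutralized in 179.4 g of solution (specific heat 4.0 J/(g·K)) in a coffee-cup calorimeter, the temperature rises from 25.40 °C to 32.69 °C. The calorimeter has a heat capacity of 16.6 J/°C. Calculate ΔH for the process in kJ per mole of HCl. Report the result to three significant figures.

ΔH = -53.0 kJ/mol

|ΔT| = |32.69 − 25.40| = 7.29 °C
|q_surr| = (179.4 × 4.0 + 16.6) × 7.29 = 734.2 × 7.29 = 5352 J
n(HCl) = 3.68 / 36.46 = 0.1009 mol
Temperature rose, so q_rxn = −|q_surr| = -5.352 kJ
ΔH = q_rxn / n = -53.04 kJ/mol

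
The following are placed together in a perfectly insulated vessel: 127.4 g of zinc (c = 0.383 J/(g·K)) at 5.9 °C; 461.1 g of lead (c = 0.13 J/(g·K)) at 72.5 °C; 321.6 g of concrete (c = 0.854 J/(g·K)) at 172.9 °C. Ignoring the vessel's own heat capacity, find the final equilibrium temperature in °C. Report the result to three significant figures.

Σ mᵢcᵢ(T − Tᵢ) = 0  ⇒  T = Σ mᵢcᵢTᵢ / Σ mᵢcᵢ
Σ mᵢcᵢ = 127.4×0.383 + 461.1×0.13 + 321.6×0.854 = 383.3836
Σ mᵢcᵢTᵢ = 48.7942×5.9 + 59.943×72.5 + 274.6464×172.9 = 52120
T = 52120 / 383.3836 = 135.9 °C

T_f = 136 °C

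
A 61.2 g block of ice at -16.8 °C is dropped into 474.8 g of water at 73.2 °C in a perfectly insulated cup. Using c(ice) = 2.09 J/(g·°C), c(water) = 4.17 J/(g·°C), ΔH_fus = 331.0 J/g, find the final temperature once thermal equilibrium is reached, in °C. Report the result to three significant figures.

Heat to bring ice to 0 °C and melt it: q₁ = 61.2×2.09×16.8 + 61.2×331.0 = 22406 J
Heat the water can supply cooling to 0 °C: 474.8×4.17×73.2 = 144930 J > q₁, so all ice melts.
Energy balance: 474.8×4.17×(73.2 − T) = 22406 + 61.2×4.17×(T − 0)
1979.916(73.2 − T) = 22406 + 255.204 T
144930 − 22406 = 2235.120 T
T = 122524 / 2235.120 = 54.82 °C

T_f = 54.8 °C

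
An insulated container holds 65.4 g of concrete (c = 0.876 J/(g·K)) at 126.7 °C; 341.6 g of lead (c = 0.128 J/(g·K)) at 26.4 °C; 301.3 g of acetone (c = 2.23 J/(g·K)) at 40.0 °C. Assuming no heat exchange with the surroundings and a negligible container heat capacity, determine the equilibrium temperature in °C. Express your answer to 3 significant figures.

T_f = 45.7 °C

Σ mᵢcᵢ(T − Tᵢ) = 0  ⇒  T = Σ mᵢcᵢTᵢ / Σ mᵢcᵢ
Σ mᵢcᵢ = 65.4×0.876 + 341.6×0.128 + 301.3×2.23 = 772.9142
Σ mᵢcᵢTᵢ = 57.2904×126.7 + 43.7248×26.4 + 671.899×40.0 = 35289
T = 35289 / 772.9142 = 45.66 °C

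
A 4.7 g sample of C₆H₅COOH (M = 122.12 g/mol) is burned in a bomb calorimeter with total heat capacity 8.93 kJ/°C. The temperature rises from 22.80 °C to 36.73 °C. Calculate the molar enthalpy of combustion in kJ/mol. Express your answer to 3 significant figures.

ΔT = 36.73 − 22.80 = 13.93 °C
q_cal = C_cal × ΔT = 8.93 × 13.93 = 124.3949 kJ
n = 4.7 / 122.12 = 0.03849 mol
q_rxn = −q_cal = -124.3949 kJ
ΔH = -124.3949 / 0.03849 = -3232 kJ/mol

ΔH = -3230 kJ/mol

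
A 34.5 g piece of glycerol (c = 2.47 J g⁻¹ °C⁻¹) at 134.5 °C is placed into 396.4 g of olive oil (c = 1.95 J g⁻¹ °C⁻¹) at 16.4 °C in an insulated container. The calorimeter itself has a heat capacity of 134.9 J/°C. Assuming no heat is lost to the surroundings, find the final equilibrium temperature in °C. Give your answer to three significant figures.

Heat lost by glycerol = heat gained by olive oil + calorimeter.
(34.5)(2.47)(134.5 − T) = [(396.4)(1.95) + 134.9](T − 16.4)
85.215 (134.5 − T) = 907.88 (T − 16.4)
11461 − 85.215 T = 907.88 T − 14889
26350 = 993.095 T
T = 26.53 °C

T_f = 26.5 °C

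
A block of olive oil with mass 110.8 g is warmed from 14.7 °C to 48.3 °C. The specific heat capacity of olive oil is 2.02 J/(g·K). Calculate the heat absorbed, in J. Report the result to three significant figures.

q = m c ΔT = 110.8 × 2.02 × (48.3 − 14.7)
q = 110.8 × 2.02 × 33.6 = 7520 J

q = 7520 J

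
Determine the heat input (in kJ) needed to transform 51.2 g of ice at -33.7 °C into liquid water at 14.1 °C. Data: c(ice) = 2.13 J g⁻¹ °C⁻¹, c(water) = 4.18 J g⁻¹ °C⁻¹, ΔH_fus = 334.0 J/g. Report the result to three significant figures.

q = 23.8 kJ

q1 (heat ice -33.7→0.0 °C): 51.2 × 2.13 × 33.7 = 3675 J
q2 (melt at 0 °C): 51.2 × 334.0 = 17101 J
q3 (heat water 0.0→14.1 °C): 51.2 × 4.18 × 14.1 = 3018 J
Total: 3675 + 17101 + 3018 = 23794 J = 23.8 kJ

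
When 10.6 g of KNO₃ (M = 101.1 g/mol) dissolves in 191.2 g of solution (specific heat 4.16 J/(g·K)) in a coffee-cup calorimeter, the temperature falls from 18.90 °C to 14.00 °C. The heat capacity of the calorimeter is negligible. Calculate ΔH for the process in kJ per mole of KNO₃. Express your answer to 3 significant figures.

ΔH = 37.2 kJ/mol

|ΔT| = |14.00 − 18.90| = 4.90 °C
|q_surr| = (191.2 × 4.16) × 4.90 = 795.392 × 4.90 = 3897 J
n(KNO₃) = 10.6 / 101.1 = 0.1048 mol
Temperature fell, so q_rxn = +|q_surr| = 3.897 kJ
ΔH = q_rxn / n = 37.19 kJ/mol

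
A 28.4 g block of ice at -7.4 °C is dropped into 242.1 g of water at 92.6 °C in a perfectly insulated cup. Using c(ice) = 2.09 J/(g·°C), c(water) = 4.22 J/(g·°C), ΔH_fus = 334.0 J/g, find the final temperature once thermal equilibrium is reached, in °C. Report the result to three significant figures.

T_f = 74.2 °C

Heat to bring ice to 0 °C and melt it: q₁ = 28.4×2.09×7.4 + 28.4×334.0 = 9924.8 J
Heat the water can supply cooling to 0 °C: 242.1×4.22×92.6 = 94605.9 J > q₁, so all ice melts.
Energy balance: 242.1×4.22×(92.6 − T) = 9924.8 + 28.4×4.22×(T − 0)
1021.662(92.6 − T) = 9924.8 + 119.848 T
94605.9 − 9924.8 = 1141.510 T
T = 84681.1 / 1141.510 = 74.18 °C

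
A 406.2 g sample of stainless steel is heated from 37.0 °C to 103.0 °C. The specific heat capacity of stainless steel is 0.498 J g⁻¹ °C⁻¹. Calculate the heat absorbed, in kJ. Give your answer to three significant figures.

q = m c ΔT = 406.2 × 0.498 × (103.0 − 37.0)
q = 406.2 × 0.498 × 66.0 = 13350 J = 13.4 kJ

q = 13.4 kJ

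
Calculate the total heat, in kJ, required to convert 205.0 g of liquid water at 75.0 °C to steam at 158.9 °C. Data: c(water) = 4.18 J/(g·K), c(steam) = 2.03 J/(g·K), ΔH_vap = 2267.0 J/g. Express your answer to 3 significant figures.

q = 511 kJ

q1 (heat water 75.0→100.0 °C): 205.0 × 4.18 × 25.0 = 21423 J
q2 (vaporize at 100 °C): 205.0 × 2267.0 = 464735 J
q3 (heat steam 100.0→158.9 °C): 205.0 × 2.03 × 58.9 = 24511 J
Total: 21423 + 464735 + 24511 = 510669 J = 511 kJ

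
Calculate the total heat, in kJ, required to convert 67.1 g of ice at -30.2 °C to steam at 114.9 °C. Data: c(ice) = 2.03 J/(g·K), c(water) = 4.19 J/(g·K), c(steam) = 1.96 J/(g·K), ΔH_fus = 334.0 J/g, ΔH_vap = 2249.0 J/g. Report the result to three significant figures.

q = 208 kJ

q1 (heat ice -30.2→0.0 °C): 67.1 × 2.03 × 30.2 = 4114 J
q2 (melt at 0 °C): 67.1 × 334.0 = 22411 J
q3 (heat water 0.0→100.0 °C): 67.1 × 4.19 × 100.0 = 28115 J
q4 (vaporize at 100 °C): 67.1 × 2249.0 = 150908 J
q5 (heat steam 100.0→114.9 °C): 67.1 × 1.96 × 14.9 = 1960 J
Total: 4114 + 22411 + 28115 + 150908 + 1960 = 207508 J = 208 kJ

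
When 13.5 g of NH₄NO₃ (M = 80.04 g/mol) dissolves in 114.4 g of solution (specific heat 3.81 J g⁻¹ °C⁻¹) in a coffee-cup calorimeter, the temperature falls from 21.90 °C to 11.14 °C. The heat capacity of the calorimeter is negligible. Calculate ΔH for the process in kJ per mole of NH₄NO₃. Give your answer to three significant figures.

|ΔT| = |11.14 − 21.90| = 10.76 °C
|q_surr| = (114.4 × 3.81) × 10.76 = 435.864 × 10.76 = 4690 J
n(NH₄NO₃) = 13.5 / 80.04 = 0.1687 mol
Temperature fell, so q_rxn = +|q_surr| = 4.690 kJ
ΔH = q_rxn / n = 27.80 kJ/mol

ΔH = 27.8 kJ/mol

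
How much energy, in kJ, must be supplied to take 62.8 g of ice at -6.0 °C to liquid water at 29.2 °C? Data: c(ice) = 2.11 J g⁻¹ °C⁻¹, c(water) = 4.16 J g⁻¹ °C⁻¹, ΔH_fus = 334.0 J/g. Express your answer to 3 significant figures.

q1 (heat ice -6.0→0.0 °C): 62.8 × 2.11 × 6.0 = 795 J
q2 (melt at 0 °C): 62.8 × 334.0 = 20975 J
q3 (heat water 0.0→29.2 °C): 62.8 × 4.16 × 29.2 = 7628 J
Total: 795 + 20975 + 7628 = 29398 J = 29.4 kJ

q = 29.4 kJ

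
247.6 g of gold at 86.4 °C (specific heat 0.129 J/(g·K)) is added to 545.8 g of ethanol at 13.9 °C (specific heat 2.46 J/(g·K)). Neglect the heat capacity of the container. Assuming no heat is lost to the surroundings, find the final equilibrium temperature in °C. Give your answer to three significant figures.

T_f = 15.6 °C

Heat lost by gold = heat gained by ethanol.
(247.6)(0.129)(86.4 − T) = (545.8)(2.46)(T − 13.9)
31.9404 (86.4 − T) = 1342.668 (T − 13.9)
2759.7 − 31.9404 T = 1342.668 T − 18663
21422.7 = 1374.6084 T
T = 15.58 °C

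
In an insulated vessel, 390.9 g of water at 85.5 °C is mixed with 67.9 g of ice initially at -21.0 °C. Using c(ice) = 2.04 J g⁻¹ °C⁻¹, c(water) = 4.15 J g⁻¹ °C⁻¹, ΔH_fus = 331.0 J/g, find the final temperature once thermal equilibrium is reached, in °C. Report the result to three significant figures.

T_f = 59.5 °C

Heat to bring ice to 0 °C and melt it: q₁ = 67.9×2.04×21.0 + 67.9×331.0 = 25384 J
Heat the water can supply cooling to 0 °C: 390.9×4.15×85.5 = 138701 J > q₁, so all ice melts.
Energy balance: 390.9×4.15×(85.5 − T) = 25384 + 67.9×4.15×(T − 0)
1622.235(85.5 − T) = 25384 + 281.785 T
138701 − 25384 = 1904.020 T
T = 113317 / 1904.020 = 59.51 °C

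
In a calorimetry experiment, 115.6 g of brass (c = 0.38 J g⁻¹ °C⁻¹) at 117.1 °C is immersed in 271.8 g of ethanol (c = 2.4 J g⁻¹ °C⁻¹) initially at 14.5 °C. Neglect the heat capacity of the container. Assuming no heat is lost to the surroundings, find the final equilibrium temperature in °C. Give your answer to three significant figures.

T_f = 21.0 °C

Heat lost by brass = heat gained by ethanol.
(115.6)(0.38)(117.1 − T) = (271.8)(2.4)(T − 14.5)
43.928 (117.1 − T) = 652.32 (T − 14.5)
5144.0 − 43.928 T = 652.32 T − 9458.6
14602.6 = 696.248 T
T = 20.97 °C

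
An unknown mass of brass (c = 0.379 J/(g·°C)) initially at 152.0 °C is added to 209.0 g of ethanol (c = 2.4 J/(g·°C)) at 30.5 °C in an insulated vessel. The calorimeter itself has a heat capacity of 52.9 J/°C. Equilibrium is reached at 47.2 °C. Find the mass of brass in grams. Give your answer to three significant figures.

m = 233 g

q_gained = (209.0 × 2.4 + 52.9) × (47.2 − 30.5) = 9260 J
q_lost = m × 0.379 × (152.0 − 47.2) = 39.7192 m
m = 9260 / 39.7192 = 233 g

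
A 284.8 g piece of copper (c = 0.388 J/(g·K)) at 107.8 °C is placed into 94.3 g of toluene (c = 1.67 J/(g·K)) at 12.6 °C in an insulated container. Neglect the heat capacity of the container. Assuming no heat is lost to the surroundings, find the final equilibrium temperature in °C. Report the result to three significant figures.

T_f = 51.9 °C

Heat lost by copper = heat gained by toluene.
(284.8)(0.388)(107.8 − T) = (94.3)(1.67)(T − 12.6)
110.5024 (107.8 − T) = 157.481 (T − 12.6)
11912 − 110.5024 T = 157.481 T − 1984.3
13896.3 = 267.9834 T
T = 51.86 °C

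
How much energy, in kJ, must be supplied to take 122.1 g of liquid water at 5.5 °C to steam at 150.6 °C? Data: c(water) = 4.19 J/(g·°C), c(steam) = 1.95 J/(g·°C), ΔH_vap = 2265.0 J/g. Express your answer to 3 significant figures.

q = 337 kJ

q1 (heat water 5.5→100.0 °C): 122.1 × 4.19 × 94.5 = 48346 J
q2 (vaporize at 100 °C): 122.1 × 2265.0 = 276557 J
q3 (heat steam 100.0→150.6 °C): 122.1 × 1.95 × 50.6 = 12048 J
Total: 48346 + 276557 + 12048 = 336951 J = 337 kJ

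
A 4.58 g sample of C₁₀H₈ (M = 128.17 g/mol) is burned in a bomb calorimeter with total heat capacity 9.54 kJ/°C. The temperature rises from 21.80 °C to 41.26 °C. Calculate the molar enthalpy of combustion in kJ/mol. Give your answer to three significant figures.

ΔH = -5200 kJ/mol

ΔT = 41.26 − 21.80 = 19.46 °C
q_cal = C_cal × ΔT = 9.54 × 19.46 = 185.6484 kJ
n = 4.58 / 128.17 = 0.03573 mol
q_rxn = −q_cal = -185.6484 kJ
ΔH = -185.6484 / 0.03573 = -5196 kJ/mol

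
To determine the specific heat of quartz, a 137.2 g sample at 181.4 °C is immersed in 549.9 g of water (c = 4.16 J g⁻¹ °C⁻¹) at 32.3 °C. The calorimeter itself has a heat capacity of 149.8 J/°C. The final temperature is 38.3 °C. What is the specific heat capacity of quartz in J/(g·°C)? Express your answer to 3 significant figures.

c = 0.745 J/(g·°C)

q_gained = (549.9 × 4.16 + 149.8) × (38.3 − 32.3) = 14620 J
q_lost = 137.2 × c × (181.4 − 38.3) = 19633.32 c
Set equal: c = 14620 / 19633.32 = 0.745 J/(g·°C)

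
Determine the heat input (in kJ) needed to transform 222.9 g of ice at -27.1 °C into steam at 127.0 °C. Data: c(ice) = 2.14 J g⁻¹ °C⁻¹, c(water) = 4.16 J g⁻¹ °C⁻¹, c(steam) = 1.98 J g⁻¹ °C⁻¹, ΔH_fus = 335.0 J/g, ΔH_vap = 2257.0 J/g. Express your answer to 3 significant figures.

q1 (heat ice -27.1→0.0 °C): 222.9 × 2.14 × 27.1 = 12927 J
q2 (melt at 0 °C): 222.9 × 335.0 = 74672 J
q3 (heat water 0.0→100.0 °C): 222.9 × 4.16 × 100.0 = 92726 J
q4 (vaporize at 100 °C): 222.9 × 2257.0 = 503085 J
q5 (heat steam 100.0→127.0 °C): 222.9 × 1.98 × 27.0 = 11916 J
Total: 12927 + 74672 + 92726 + 503085 + 11916 = 695326 J = 695 kJ

q = 695 kJ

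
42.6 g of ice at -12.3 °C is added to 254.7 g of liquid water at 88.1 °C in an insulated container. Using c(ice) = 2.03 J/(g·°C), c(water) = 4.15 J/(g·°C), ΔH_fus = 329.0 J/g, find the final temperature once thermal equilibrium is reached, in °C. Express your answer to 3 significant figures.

Heat to bring ice to 0 °C and melt it: q₁ = 42.6×2.03×12.3 + 42.6×329.0 = 15079 J
Heat the water can supply cooling to 0 °C: 254.7×4.15×88.1 = 93122.1 J > q₁, so all ice melts.
Energy balance: 254.7×4.15×(88.1 − T) = 15079 + 42.6×4.15×(T − 0)
1057.005(88.1 − T) = 15079 + 176.79 T
93122.1 − 15079 = 1233.795 T
T = 78043.1 / 1233.795 = 63.25 °C

T_f = 63.3 °C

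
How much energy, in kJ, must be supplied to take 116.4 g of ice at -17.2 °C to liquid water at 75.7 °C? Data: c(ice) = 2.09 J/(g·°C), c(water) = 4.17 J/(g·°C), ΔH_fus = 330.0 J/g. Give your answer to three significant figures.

q1 (heat ice -17.2→0.0 °C): 116.4 × 2.09 × 17.2 = 4184 J
q2 (melt at 0 °C): 116.4 × 330.0 = 38412 J
q3 (heat water 0.0→75.7 °C): 116.4 × 4.17 × 75.7 = 36744 J
Total: 4184 + 38412 + 36744 = 79340 J = 79.3 kJ

q = 79.3 kJ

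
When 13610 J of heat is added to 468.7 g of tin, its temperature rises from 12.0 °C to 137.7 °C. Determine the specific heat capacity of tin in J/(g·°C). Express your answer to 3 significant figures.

c = 0.231 J/(g·°C)

c = q / (m ΔT) = 13610 / (468.7 × 125.7)
c = 13610 / 58915.59 = 0.231 J/(g·°C)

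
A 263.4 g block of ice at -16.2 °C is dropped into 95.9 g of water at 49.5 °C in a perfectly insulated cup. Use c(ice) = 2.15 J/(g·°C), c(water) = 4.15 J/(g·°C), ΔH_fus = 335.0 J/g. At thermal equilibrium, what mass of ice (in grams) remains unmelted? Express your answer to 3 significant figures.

Heat to warm all ice to 0 °C: 263.4×2.15×16.2 = 9174.2 J
Heat released by water cooling to 0 °C: 95.9×4.15×49.5 = 19700 J
19700 J < 9174.2 + 263.4×335.0 = 97413.2 J, so not all ice melts; final T = 0 °C.
Heat left for melting: 19700 − 9174.2 = 10525.8 J
Mass melted = 10525.8 / 335.0 = 31.42 g
Ice remaining = 263.4 − 31.42 = 231.98 g

m_ice remaining = 232 g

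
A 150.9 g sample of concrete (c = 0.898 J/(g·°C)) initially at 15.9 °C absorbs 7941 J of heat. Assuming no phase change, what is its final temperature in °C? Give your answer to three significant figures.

T_f = 74.5 °C

ΔT = q / (m c) = 7941 / (150.9 × 0.898) = 58.60 °C
T_f = 15.9 + 58.60 = 74.50 °C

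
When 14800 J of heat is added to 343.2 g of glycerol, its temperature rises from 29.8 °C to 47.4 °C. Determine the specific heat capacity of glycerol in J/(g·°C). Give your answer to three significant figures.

c = q / (m ΔT) = 14800 / (343.2 × 17.6)
c = 14800 / 6040.32 = 2.45 J/(g·°C)

c = 2.45 J/(g·°C)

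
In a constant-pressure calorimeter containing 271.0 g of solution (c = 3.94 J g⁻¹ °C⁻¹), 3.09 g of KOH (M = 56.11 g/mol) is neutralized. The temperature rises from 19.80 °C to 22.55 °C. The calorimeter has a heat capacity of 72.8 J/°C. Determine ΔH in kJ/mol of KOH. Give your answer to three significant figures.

|ΔT| = |22.55 − 19.80| = 2.75 °C
|q_surr| = (271.0 × 3.94 + 72.8) × 2.75 = 1140.54 × 2.75 = 3136.5 J
n(KOH) = 3.09 / 56.11 = 0.055070 mol
Temperature rose, so q_rxn = −|q_surr| = -3.1365 kJ
ΔH = q_rxn / n = -56.95 kJ/mol

ΔH = -57.0 kJ/mol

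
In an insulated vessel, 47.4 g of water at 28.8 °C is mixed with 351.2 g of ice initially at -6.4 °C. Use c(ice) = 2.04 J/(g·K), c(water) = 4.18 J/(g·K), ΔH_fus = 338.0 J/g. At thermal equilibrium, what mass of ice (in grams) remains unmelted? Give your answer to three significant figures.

Heat to warm all ice to 0 °C: 351.2×2.04×6.4 = 4585.3 J
Heat released by water cooling to 0 °C: 47.4×4.18×28.8 = 5706.2 J
5706.2 J < 4585.3 + 351.2×338.0 = 123290.9 J, so not all ice melts; final T = 0 °C.
Heat left for melting: 5706.2 − 4585.3 = 1120.9 J
Mass melted = 1120.9 / 338.0 = 3.316 g
Ice remaining = 351.2 − 3.316 = 347.884 g

m_ice remaining = 348 g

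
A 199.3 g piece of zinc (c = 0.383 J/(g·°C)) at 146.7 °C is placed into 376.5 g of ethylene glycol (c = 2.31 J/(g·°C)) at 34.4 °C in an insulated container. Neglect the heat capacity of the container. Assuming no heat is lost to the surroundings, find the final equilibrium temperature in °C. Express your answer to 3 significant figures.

Heat lost by zinc = heat gained by ethylene glycol.
(199.3)(0.383)(146.7 − T) = (376.5)(2.31)(T − 34.4)
76.3319 (146.7 − T) = 869.715 (T − 34.4)
11198 − 76.3319 T = 869.715 T − 29918
41116 = 946.0469 T
T = 43.46 °C

T_f = 43.5 °C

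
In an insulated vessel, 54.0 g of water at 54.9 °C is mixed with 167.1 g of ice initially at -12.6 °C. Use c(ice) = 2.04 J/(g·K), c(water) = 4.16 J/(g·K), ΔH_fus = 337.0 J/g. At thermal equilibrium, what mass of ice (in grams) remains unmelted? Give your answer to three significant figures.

Heat to warm all ice to 0 °C: 167.1×2.04×12.6 = 4295.1 J
Heat released by water cooling to 0 °C: 54.0×4.16×54.9 = 12333 J
12333 J < 4295.1 + 167.1×337.0 = 60607.8 J, so not all ice melts; final T = 0 °C.
Heat left for melting: 12333 − 4295.1 = 8037.9 J
Mass melted = 8037.9 / 337.0 = 23.85 g
Ice remaining = 167.1 − 23.85 = 143.25 g

m_ice remaining = 143 g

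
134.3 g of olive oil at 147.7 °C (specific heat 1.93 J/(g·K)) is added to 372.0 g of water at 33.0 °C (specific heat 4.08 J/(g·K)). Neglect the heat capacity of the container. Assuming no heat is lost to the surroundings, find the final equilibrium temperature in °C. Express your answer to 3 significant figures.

T_f = 49.7 °C

Heat lost by olive oil = heat gained by water.
(134.3)(1.93)(147.7 − T) = (372.0)(4.08)(T − 33.0)
259.199 (147.7 − T) = 1517.76 (T − 33.0)
38284 − 259.199 T = 1517.76 T − 50086
88370 = 1776.959 T
T = 49.73 °C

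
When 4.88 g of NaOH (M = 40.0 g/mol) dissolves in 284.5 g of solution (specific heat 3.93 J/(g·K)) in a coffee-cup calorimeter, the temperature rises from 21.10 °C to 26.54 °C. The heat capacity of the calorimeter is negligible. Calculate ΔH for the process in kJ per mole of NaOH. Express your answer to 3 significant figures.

|ΔT| = |26.54 − 21.10| = 5.44 °C
|q_surr| = (284.5 × 3.93) × 5.44 = 1118.085 × 5.44 = 6082 J
n(NaOH) = 4.88 / 40.0 = 0.1220 mol
Temperature rose, so q_rxn = −|q_surr| = -6.082 kJ
ΔH = q_rxn / n = -49.85 kJ/mol

ΔH = -49.9 kJ/mol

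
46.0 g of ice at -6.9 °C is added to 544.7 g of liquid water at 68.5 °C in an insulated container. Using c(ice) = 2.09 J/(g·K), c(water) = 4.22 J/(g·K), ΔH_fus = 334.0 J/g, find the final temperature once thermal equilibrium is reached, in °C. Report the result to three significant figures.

T_f = 56.7 °C

Heat to bring ice to 0 °C and melt it: q₁ = 46.0×2.09×6.9 + 46.0×334.0 = 16027 J
Heat the water can supply cooling to 0 °C: 544.7×4.22×68.5 = 157456 J > q₁, so all ice melts.
Energy balance: 544.7×4.22×(68.5 − T) = 16027 + 46.0×4.22×(T − 0)
2298.634(68.5 − T) = 16027 + 194.12 T
157456 − 16027 = 2492.754 T
T = 141429 / 2492.754 = 56.74 °C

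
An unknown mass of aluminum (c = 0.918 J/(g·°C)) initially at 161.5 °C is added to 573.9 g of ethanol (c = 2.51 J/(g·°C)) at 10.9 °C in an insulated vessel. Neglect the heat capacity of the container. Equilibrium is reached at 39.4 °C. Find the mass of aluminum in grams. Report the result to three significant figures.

m = 366 g

q_gained = (573.9 × 2.51) × (39.4 − 10.9) = 41050 J
q_lost = m × 0.918 × (161.5 − 39.4) = 112.0878 m
m = 41050 / 112.0878 = 366 g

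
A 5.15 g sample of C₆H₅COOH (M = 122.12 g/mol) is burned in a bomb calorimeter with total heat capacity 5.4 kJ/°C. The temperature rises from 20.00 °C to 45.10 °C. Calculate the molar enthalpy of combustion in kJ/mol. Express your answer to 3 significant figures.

ΔH = -3210 kJ/mol

ΔT = 45.10 − 20.00 = 25.10 °C
q_cal = C_cal × ΔT = 5.4 × 25.10 = 135.54 kJ
n = 5.15 / 122.12 = 0.04217 mol
q_rxn = −q_cal = -135.54 kJ
ΔH = -135.54 / 0.04217 = -3214 kJ/mol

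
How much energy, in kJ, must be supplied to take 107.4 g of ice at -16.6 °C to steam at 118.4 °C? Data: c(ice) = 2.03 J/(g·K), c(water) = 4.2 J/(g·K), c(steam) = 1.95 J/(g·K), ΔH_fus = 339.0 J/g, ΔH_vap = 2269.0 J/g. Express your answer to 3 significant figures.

q1 (heat ice -16.6→0.0 °C): 107.4 × 2.03 × 16.6 = 3619 J
q2 (melt at 0 °C): 107.4 × 339.0 = 36409 J
q3 (heat water 0.0→100.0 °C): 107.4 × 4.2 × 100.0 = 45108 J
q4 (vaporize at 100 °C): 107.4 × 2269.0 = 243691 J
q5 (heat steam 100.0→118.4 °C): 107.4 × 1.95 × 18.4 = 3854 J
Total: 3619 + 36409 + 45108 + 243691 + 3854 = 332681 J = 333 kJ

q = 333 kJ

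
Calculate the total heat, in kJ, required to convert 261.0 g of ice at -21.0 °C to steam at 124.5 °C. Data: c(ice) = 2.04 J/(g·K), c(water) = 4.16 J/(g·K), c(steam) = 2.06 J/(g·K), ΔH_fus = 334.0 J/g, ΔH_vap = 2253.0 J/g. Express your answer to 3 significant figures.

q1 (heat ice -21.0→0.0 °C): 261.0 × 2.04 × 21.0 = 11181 J
q2 (melt at 0 °C): 261.0 × 334.0 = 87174 J
q3 (heat water 0.0→100.0 °C): 261.0 × 4.16 × 100.0 = 108576 J
q4 (vaporize at 100 °C): 261.0 × 2253.0 = 588033 J
q5 (heat steam 100.0→124.5 °C): 261.0 × 2.06 × 24.5 = 13173 J
Total: 11181 + 87174 + 108576 + 588033 + 13173 = 808137 J = 808 kJ

q = 808 kJ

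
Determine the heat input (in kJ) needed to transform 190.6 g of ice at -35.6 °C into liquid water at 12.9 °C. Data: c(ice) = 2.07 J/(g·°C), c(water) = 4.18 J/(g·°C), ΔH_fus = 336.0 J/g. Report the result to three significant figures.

q = 88.4 kJ

q1 (heat ice -35.6→0.0 °C): 190.6 × 2.07 × 35.6 = 14046 J
q2 (melt at 0 °C): 190.6 × 336.0 = 64042 J
q3 (heat water 0.0→12.9 °C): 190.6 × 4.18 × 12.9 = 10278 J
Total: 14046 + 64042 + 10278 = 88366 J = 88.4 kJ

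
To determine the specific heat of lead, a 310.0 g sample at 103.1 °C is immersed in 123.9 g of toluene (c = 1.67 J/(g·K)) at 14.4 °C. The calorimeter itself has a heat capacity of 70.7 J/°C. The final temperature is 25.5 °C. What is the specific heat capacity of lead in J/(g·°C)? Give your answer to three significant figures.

c = 0.128 J/(g·°C)

q_gained = (123.9 × 1.67 + 70.7) × (25.5 − 14.4) = 3082 J
q_lost = 310.0 × c × (103.1 − 25.5) = 24056 c
Set equal: c = 3082 / 24056 = 0.128 J/(g·°C)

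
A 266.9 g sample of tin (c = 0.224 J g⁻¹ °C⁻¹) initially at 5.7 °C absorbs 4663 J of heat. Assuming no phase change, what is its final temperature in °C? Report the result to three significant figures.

T_f = 83.7 °C

ΔT = q / (m c) = 4663 / (266.9 × 0.224) = 78.00 °C
T_f = 5.7 + 78.00 = 83.70 °C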